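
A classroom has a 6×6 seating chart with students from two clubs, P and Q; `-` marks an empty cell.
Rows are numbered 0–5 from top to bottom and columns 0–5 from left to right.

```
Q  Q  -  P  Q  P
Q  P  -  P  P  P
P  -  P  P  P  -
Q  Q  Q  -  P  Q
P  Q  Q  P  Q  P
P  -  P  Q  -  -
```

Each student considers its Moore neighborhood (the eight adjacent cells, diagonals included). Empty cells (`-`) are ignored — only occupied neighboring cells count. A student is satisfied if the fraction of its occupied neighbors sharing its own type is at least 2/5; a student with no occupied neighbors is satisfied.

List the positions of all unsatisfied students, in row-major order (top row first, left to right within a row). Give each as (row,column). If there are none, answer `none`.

(0,4), (2,0), (3,5), (4,0), (4,3), (4,5), (5,2)

Row 0: (0,0)Q 2/3 ok · (0,1)Q 2/3 ok · (0,3)P 2/3 ok · (0,4)Q 0/5 unhappy · (0,5)P 2/3 ok
Row 1: (1,0)Q 2/4 ok · (1,1)P 2/5 ok · (1,3)P 5/6 ok · (1,4)P 6/7 ok · (1,5)P 3/4 ok
Row 2: (2,0)P 1/4 unhappy · (2,2)P 3/5 ok · (2,3)P 5/6 ok · (2,4)P 5/6 ok
Row 3: (3,0)Q 2/4 ok · (3,1)Q 4/7 ok · (3,2)Q 3/6 ok · (3,4)P 4/6 ok · (3,5)Q 1/4 unhappy
Row 4: (4,0)P 1/4 unhappy · (4,1)Q 4/7 ok · (4,2)Q 4/6 ok · (4,3)P 2/6 unhappy · (4,4)Q 2/5 ok · (4,5)P 1/3 unhappy
Row 5: (5,0)P 1/2 ok · (5,2)P 1/4 unhappy · (5,3)Q 2/4 ok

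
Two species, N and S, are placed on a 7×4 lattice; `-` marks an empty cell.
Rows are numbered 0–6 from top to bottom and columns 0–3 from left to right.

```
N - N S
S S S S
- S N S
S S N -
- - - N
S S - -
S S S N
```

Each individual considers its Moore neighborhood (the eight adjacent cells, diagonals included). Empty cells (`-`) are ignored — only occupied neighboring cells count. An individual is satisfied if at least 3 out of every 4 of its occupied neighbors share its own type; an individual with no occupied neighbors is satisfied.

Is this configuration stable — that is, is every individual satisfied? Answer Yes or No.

No

(0,0)N 0/2 unhappy
(0,2)N 0/4 unhappy
(0,3)S 2/3 unhappy
(1,0)S 2/3 unhappy
(1,1)S 3/6 unhappy
(1,2)S 5/7 unhappy
(1,3)S 3/5 unhappy
(2,1)S 5/7 unhappy
(2,2)N 1/7 unhappy
(2,3)S 2/4 unhappy
(3,0)S 2/2 ok
(3,1)S 2/4 unhappy
(3,2)N 2/5 unhappy
(4,3)N 1/1 ok
(5,0)S 3/3 ok
(5,1)S 4/4 ok
(6,0)S 3/3 ok
(6,1)S 4/4 ok
(6,2)S 2/3 unhappy
(6,3)N 0/1 unhappy
For instance (0,0) has only 0/2 same-type neighbors, below 3/4.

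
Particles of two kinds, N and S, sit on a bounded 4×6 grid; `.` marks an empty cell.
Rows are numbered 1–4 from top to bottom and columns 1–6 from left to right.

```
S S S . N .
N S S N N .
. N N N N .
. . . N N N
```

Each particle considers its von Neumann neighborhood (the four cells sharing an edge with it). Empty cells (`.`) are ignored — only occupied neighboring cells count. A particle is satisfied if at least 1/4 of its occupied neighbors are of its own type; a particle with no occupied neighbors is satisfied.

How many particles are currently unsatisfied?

Row 1: (1,1)S 1/2 satisfied · (1,2)S 3/3 satisfied · (1,3)S 2/2 satisfied · (1,5)N 1/1 satisfied
Row 2: (2,1)N 0/2 not · (2,2)S 2/4 satisfied · (2,3)S 2/4 satisfied · (2,4)N 2/3 satisfied · (2,5)N 3/3 satisfied
Row 3: (3,2)N 1/2 satisfied · (3,3)N 2/3 satisfied · (3,4)N 4/4 satisfied · (3,5)N 3/3 satisfied
Row 4: (4,4)N 2/2 satisfied · (4,5)N 3/3 satisfied · (4,6)N 1/1 satisfied
Unsatisfied: (2,1) — 1 in total.

1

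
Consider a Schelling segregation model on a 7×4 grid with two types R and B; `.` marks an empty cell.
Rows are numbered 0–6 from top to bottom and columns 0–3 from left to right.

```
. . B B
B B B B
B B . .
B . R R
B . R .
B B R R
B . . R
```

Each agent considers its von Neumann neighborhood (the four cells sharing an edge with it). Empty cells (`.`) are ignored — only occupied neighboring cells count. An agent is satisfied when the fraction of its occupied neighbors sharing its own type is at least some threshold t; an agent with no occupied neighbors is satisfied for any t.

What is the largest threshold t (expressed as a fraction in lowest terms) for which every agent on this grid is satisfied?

1/2

(0,2)B 2/2
(0,3)B 2/2
(1,0)B 2/2
(1,1)B 3/3
(1,2)B 3/3
(1,3)B 2/2
(2,0)B 3/3
(2,1)B 2/2
(3,0)B 2/2
(3,2)R 2/2
(3,3)R 1/1
(4,0)B 2/2
(4,2)R 2/2
(5,0)B 3/3
(5,1)B 1/2
(5,2)R 2/3
(5,3)R 2/2
(6,0)B 1/1
(6,3)R 1/1
The smallest same-type fraction is 1/2 at (5,1), which reduces to 1/2. Any threshold above that leaves this agent unsatisfied.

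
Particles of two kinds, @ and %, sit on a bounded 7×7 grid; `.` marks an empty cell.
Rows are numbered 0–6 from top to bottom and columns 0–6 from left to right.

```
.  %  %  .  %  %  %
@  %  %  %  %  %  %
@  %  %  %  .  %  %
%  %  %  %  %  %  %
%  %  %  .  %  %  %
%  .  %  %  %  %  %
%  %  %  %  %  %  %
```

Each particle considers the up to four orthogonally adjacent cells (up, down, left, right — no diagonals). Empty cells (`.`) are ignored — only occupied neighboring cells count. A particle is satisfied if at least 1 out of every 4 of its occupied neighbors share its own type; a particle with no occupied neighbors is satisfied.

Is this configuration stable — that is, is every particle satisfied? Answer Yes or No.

(0,1)% 2/2 satisfied
(0,2)% 2/2 satisfied
(0,4)% 2/2 satisfied
(0,5)% 3/3 satisfied
(0,6)% 2/2 satisfied
(1,0)@ 1/2 satisfied
(1,1)% 3/4 satisfied
(1,2)% 4/4 satisfied
(1,3)% 3/3 satisfied
(1,4)% 3/3 satisfied
(1,5)% 4/4 satisfied
(1,6)% 3/3 satisfied
(2,0)@ 1/3 satisfied
(2,1)% 3/4 satisfied
(2,2)% 4/4 satisfied
(2,3)% 3/3 satisfied
(2,5)% 3/3 satisfied
(2,6)% 3/3 satisfied
(3,0)% 2/3 satisfied
(3,1)% 4/4 satisfied
(3,2)% 4/4 satisfied
(3,3)% 3/3 satisfied
(3,4)% 3/3 satisfied
(3,5)% 4/4 satisfied
(3,6)% 3/3 satisfied
(4,0)% 3/3 satisfied
(4,1)% 3/3 satisfied
(4,2)% 3/3 satisfied
(4,4)% 3/3 satisfied
(4,5)% 4/4 satisfied
(4,6)% 3/3 satisfied
(5,0)% 2/2 satisfied
(5,2)% 3/3 satisfied
(5,3)% 3/3 satisfied
(5,4)% 4/4 satisfied
(5,5)% 4/4 satisfied
(5,6)% 3/3 satisfied
(6,0)% 2/2 satisfied
(6,1)% 2/2 satisfied
(6,2)% 3/3 satisfied
(6,3)% 3/3 satisfied
(6,4)% 3/3 satisfied
(6,5)% 3/3 satisfied
(6,6)% 2/2 satisfied
All meet the threshold, so the configuration is stable.

Yes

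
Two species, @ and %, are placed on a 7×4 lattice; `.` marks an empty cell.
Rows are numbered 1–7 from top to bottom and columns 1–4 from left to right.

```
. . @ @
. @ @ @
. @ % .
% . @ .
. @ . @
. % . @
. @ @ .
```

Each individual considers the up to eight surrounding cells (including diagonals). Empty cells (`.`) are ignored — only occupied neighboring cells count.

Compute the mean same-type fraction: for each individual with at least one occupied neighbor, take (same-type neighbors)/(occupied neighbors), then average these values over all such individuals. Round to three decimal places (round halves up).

0.612

(1,3)@ 4/4
(1,4)@ 3/3
(2,2)@ 3/4
(2,3)@ 5/6
(2,4)@ 3/4
(3,2)@ 3/5
(3,3)% 0/5
(4,1)% 0/2
(4,3)@ 3/4
(5,2)@ 1/3
(5,4)@ 2/2
(6,2)% 0/3
(6,4)@ 2/2
(7,2)@ 1/2
(7,3)@ 2/3
Sum over 15 individuals: 4/4 + 3/3 + 3/4 + 5/6 + 3/4 + 3/5 + 0/5 + 0/2 + 3/4 + 1/3 + 2/2 + 0/3 + 2/2 + 1/2 + 2/3 = 551/60; mean = 551/60 ÷ 15 = 551/900 = 0.612222… → 0.612.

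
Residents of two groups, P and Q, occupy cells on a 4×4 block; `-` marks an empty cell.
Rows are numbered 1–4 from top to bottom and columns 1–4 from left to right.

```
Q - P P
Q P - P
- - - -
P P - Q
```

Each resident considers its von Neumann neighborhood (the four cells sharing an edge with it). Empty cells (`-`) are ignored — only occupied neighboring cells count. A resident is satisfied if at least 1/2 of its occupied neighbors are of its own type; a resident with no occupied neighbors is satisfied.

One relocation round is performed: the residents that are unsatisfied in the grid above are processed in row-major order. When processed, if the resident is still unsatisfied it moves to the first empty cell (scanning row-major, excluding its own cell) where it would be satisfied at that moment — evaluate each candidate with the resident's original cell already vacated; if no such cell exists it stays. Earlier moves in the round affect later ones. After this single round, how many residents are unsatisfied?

Initially unsatisfied (in order): (2,2).
  (2,2) → (1,2).
Resulting grid:
Q P P P
Q - - P
- - - -
P P - Q
All satisfied now.

0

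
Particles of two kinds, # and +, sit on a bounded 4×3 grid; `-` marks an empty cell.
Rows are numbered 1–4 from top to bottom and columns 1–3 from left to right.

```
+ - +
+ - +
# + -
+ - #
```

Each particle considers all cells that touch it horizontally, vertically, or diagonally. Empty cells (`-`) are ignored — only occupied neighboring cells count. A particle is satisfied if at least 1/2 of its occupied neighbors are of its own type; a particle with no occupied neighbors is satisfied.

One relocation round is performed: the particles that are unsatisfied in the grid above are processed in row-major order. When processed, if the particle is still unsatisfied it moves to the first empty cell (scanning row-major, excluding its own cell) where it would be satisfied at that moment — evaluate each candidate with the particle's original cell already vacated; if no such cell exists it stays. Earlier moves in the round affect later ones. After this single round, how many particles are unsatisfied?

2

Initially unsatisfied (in order): (3,1), (4,3).
  (3,1): no empty cell satisfies it; stays.
  (4,3): no empty cell satisfies it; stays.
Resulting grid:
+ - +
+ - +
# + -
+ - #
Unsatisfied now: (3,1), (4,3).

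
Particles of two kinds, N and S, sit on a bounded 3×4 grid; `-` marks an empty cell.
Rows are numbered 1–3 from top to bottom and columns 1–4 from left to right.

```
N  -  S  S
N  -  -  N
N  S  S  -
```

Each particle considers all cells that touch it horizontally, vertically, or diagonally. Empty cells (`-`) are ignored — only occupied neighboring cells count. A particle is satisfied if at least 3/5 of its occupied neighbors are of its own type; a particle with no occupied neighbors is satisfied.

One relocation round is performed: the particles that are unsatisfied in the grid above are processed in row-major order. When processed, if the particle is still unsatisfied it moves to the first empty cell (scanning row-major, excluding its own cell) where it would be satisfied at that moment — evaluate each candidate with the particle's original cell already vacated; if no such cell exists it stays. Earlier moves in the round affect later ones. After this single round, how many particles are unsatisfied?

0

Initially unsatisfied (in order): (1,3), (1,4), (2,4), (3,1), (3,2), (3,3).
  (1,3) → (2,3).
  (1,4) → (3,4).
  (2,4) → (1,2).
  (3,1): no empty cell satisfies it; stays.
  (3,2) → (1,4).
  (3,3): now satisfied by earlier moves; stays.
Resulting grid:
N N - S
N - S -
N - S S
All satisfied now.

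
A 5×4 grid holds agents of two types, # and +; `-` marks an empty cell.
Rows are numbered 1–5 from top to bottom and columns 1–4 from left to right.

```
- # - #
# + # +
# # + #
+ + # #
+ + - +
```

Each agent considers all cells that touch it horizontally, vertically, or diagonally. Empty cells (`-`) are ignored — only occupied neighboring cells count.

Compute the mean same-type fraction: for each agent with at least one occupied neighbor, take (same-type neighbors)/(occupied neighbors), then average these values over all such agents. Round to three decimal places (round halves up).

(1,2)# 2/3
(1,4)# 1/2
(2,1)# 3/4
(2,2)+ 1/6
(2,3)# 4/7
(2,4)+ 1/4
(3,1)# 2/5
(3,2)# 4/8
(3,3)+ 3/8
(3,4)# 3/5
(4,1)+ 3/5
(4,2)+ 4/7
(4,3)# 3/7
(4,4)# 2/4
(5,1)+ 3/3
(5,2)+ 3/4
(5,4)+ 0/2
Sum over 17 agents: 2/3 + 1/2 + 3/4 + 1/6 + 4/7 + 1/4 + 2/5 + 4/8 + 3/8 + 3/5 + 3/5 + 4/7 + 3/7 + 2/4 + 3/3 + 3/4 + 0/2 = 7249/840; mean = 7249/840 ÷ 17 = 7249/14280 = 0.507633… → 0.508.

0.508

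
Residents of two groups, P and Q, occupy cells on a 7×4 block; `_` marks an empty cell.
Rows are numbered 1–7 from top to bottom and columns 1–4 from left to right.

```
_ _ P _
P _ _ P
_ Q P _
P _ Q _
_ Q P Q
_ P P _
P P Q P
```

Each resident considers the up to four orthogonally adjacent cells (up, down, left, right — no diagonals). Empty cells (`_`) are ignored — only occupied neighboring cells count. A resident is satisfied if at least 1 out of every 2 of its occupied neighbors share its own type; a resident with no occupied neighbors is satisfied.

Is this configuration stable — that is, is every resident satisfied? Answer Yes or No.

(1,3)P 0/0 ok
(2,1)P 0/0 ok
(2,4)P 0/0 ok
(3,2)Q 0/1 unhappy
(3,3)P 0/2 unhappy
(4,1)P 0/0 ok
(4,3)Q 0/2 unhappy
(5,2)Q 0/2 unhappy
(5,3)P 1/4 unhappy
(5,4)Q 0/1 unhappy
(6,2)P 2/3 ok
(6,3)P 2/3 ok
(7,1)P 1/1 ok
(7,2)P 2/3 ok
(7,3)Q 0/3 unhappy
(7,4)P 0/1 unhappy
For instance (3,2) has only 0/1 same-type neighbors, below 1/2.

No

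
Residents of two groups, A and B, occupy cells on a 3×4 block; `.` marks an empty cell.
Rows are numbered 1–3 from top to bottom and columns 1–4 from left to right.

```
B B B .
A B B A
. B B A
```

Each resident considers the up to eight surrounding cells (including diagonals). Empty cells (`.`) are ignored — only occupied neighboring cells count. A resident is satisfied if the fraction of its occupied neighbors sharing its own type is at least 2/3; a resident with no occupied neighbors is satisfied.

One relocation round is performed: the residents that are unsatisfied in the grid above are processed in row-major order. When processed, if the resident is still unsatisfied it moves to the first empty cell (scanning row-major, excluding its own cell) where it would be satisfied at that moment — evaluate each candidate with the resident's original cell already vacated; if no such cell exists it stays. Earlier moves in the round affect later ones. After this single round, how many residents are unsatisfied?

Initially unsatisfied (in order): (2,1), (2,4), (3,3), (3,4).
  (2,1): no empty cell satisfies it; stays.
  (2,4): no empty cell satisfies it; stays.
  (3,3) → (1,4).
  (3,4): no empty cell satisfies it; stays.
Resulting grid:
B B B B
A B B A
. B . A
Unsatisfied now: (2,1), (2,4), (3,4).

3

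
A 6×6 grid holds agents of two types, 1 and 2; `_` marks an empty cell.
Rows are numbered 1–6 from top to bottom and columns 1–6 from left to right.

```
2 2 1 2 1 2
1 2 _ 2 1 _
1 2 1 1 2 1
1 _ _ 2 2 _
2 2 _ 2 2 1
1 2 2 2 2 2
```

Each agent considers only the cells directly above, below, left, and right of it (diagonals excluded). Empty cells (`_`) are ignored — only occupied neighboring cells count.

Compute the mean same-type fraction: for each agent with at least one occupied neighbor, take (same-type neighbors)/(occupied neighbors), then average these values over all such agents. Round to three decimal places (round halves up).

0.497

Row 1: (1,1)2 1/2 · (1,2)2 2/3 · (1,3)1 0/2 · (1,4)2 1/3 · (1,5)1 1/3 · (1,6)2 0/1
Row 2: (2,1)1 1/3 · (2,2)2 2/3 · (2,4)2 1/3 · (2,5)1 1/3
Row 3: (3,1)1 2/3 · (3,2)2 1/3 · (3,3)1 1/2 · (3,4)1 1/4 · (3,5)2 1/4 · (3,6)1 0/1
Row 4: (4,1)1 1/2 · (4,4)2 2/3 · (4,5)2 3/3
Row 5: (5,1)2 1/3 · (5,2)2 2/2 · (5,4)2 3/3 · (5,5)2 3/4 · (5,6)1 0/2
Row 6: (6,1)1 0/2 · (6,2)2 2/3 · (6,3)2 2/2 · (6,4)2 3/3 · (6,5)2 3/3 · (6,6)2 1/2
Sum over 30 agents: 1/2 + 2/3 + 0/2 + 1/3 + 1/3 + 0/1 + 1/3 + 2/3 + 1/3 + 1/3 + 2/3 + 1/3 + 1/2 + 1/4 + 1/4 + 0/1 + 1/2 + 2/3 + 3/3 + 1/3 + 2/2 + 3/3 + 3/4 + 0/2 + 0/2 + 2/3 + 2/2 + 3/3 + 3/3 + 1/2 = 179/12; mean = 179/12 ÷ 30 = 179/360 = 0.497222… → 0.497.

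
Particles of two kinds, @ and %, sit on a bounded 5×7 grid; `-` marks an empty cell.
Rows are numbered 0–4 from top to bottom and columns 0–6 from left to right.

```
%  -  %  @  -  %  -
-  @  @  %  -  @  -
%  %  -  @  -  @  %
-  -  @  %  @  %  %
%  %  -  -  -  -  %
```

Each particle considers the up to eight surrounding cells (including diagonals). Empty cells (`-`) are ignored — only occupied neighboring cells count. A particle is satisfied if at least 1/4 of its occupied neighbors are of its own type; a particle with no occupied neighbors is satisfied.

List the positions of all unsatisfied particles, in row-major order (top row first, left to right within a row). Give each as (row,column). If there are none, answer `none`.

(0,0), (0,5), (1,1), (3,3)

Row 0: (0,0)% 0/1 unhappy · (0,2)% 1/4 ok · (0,3)@ 1/3 ok · (0,5)% 0/1 unhappy
Row 1: (1,1)@ 1/5 unhappy · (1,2)@ 3/6 ok · (1,3)% 1/4 ok · (1,5)@ 1/3 ok
Row 2: (2,0)% 1/2 ok · (2,1)% 1/4 ok · (2,3)@ 3/5 ok · (2,5)@ 2/5 ok · (2,6)% 2/4 ok
Row 3: (3,2)@ 1/4 ok · (3,3)% 0/3 unhappy · (3,4)@ 2/4 ok · (3,5)% 3/5 ok · (3,6)% 3/4 ok
Row 4: (4,0)% 1/1 ok · (4,1)% 1/2 ok · (4,6)% 2/2 ok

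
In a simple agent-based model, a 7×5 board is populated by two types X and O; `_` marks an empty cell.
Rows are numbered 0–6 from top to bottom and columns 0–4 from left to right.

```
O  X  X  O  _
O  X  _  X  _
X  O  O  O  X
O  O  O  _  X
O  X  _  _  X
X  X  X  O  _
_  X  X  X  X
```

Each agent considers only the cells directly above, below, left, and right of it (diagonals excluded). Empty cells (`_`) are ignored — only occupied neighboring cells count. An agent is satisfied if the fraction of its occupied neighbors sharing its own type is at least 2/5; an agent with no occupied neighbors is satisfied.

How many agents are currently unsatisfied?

Row 0: (0,0)O 1/2 ok · (0,1)X 2/3 ok · (0,2)X 1/2 ok · (0,3)O 0/2 unhappy
Row 1: (1,0)O 1/3 unhappy · (1,1)X 1/3 unhappy · (1,3)X 0/2 unhappy
Row 2: (2,0)X 0/3 unhappy · (2,1)O 2/4 ok · (2,2)O 3/3 ok · (2,3)O 1/3 unhappy · (2,4)X 1/2 ok
Row 3: (3,0)O 2/3 ok · (3,1)O 3/4 ok · (3,2)O 2/2 ok · (3,4)X 2/2 ok
Row 4: (4,0)O 1/3 unhappy · (4,1)X 1/3 unhappy · (4,4)X 1/1 ok
Row 5: (5,0)X 1/2 ok · (5,1)X 4/4 ok · (5,2)X 2/3 ok · (5,3)O 0/2 unhappy
Row 6: (6,1)X 2/2 ok · (6,2)X 3/3 ok · (6,3)X 2/3 ok · (6,4)X 1/1 ok
Unsatisfied: (0,3), (1,0), (1,1), (1,3), (2,0), (2,3), (4,0), (4,1), (5,3) — 9 in total.

9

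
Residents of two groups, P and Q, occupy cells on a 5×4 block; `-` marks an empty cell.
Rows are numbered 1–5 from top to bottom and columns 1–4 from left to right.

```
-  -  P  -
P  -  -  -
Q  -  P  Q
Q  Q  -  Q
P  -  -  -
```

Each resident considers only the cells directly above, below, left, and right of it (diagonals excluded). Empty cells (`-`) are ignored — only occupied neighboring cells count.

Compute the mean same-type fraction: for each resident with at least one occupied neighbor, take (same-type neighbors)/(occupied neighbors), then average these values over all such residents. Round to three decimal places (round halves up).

0.458

(1,3)P — no occupied neighbors
(2,1)P 0/1
(3,1)Q 1/2
(3,3)P 0/1
(3,4)Q 1/2
(4,1)Q 2/3
(4,2)Q 1/1
(4,4)Q 1/1
(5,1)P 0/1
Sum over 8 residents: 0/1 + 1/2 + 0/1 + 1/2 + 2/3 + 1/1 + 1/1 + 0/1 = 11/3; mean = 11/3 ÷ 8 = 11/24 = 0.458333… → 0.458.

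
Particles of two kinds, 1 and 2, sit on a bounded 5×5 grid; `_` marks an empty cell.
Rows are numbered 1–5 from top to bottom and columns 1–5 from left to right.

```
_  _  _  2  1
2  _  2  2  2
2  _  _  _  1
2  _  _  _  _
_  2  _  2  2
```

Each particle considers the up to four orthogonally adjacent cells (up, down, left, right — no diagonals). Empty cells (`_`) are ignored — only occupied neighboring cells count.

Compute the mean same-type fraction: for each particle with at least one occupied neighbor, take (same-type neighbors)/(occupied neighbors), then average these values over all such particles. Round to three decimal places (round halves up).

Row 1: (1,4)2 1/2 · (1,5)1 0/2
Row 2: (2,1)2 1/1 · (2,3)2 1/1 · (2,4)2 3/3 · (2,5)2 1/3
Row 3: (3,1)2 2/2 · (3,5)1 0/1
Row 4: (4,1)2 1/1
Row 5: (5,2)2 — no occupied neighbors · (5,4)2 1/1 · (5,5)2 1/1
Sum over 11 particles: 1/2 + 0/2 + 1/1 + 1/1 + 3/3 + 1/3 + 2/2 + 0/1 + 1/1 + 1/1 + 1/1 = 47/6; mean = 47/6 ÷ 11 = 47/66 = 0.712121… → 0.712.

0.712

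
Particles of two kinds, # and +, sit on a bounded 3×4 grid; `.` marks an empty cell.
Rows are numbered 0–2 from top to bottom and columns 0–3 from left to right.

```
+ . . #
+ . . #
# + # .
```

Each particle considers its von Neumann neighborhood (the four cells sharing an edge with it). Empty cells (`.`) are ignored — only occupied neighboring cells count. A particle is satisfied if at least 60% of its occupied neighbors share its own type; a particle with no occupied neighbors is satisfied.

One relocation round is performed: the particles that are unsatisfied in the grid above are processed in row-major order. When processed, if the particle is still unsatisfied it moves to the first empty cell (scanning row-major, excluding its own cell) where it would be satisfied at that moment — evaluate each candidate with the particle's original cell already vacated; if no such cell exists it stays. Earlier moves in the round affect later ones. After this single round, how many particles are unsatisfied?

0

Initially unsatisfied (in order): (1,0), (2,0), (2,1), (2,2).
  (1,0) → (0,1).
  (2,0) → (1,2).
  (2,1) → (1,0).
  (2,2): now satisfied by earlier moves; stays.
Resulting grid:
+ + . #
+ . # #
. . # .
All satisfied now.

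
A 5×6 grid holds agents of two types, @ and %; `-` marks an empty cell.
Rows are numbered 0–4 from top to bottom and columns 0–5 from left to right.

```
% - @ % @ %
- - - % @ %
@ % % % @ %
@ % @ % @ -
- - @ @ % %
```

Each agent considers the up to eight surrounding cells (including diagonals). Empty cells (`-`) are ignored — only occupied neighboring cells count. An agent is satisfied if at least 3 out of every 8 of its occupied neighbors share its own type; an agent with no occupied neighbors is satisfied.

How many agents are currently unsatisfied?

12

Row 0: (0,0)% 0/0 satisfied · (0,2)@ 0/2 not · (0,3)% 1/4 not · (0,4)@ 1/5 not · (0,5)% 1/3 not
Row 1: (1,3)% 3/7 satisfied · (1,4)@ 2/8 not · (1,5)% 2/5 satisfied
Row 2: (2,0)@ 1/3 not · (2,1)% 2/5 satisfied · (2,2)% 5/6 satisfied · (2,3)% 3/7 satisfied · (2,4)@ 2/7 not · (2,5)% 1/4 not
Row 3: (3,0)@ 1/3 not · (3,1)% 2/6 not · (3,2)@ 2/7 not · (3,3)% 3/8 satisfied · (3,4)@ 2/7 not
Row 4: (4,2)@ 2/4 satisfied · (4,3)@ 3/5 satisfied · (4,4)% 2/4 satisfied · (4,5)% 1/2 satisfied
Unsatisfied: (0,2), (0,3), (0,4), (0,5), (1,4), (2,0), (2,4), (2,5), (3,0), (3,1), (3,2), (3,4) — 12 in total.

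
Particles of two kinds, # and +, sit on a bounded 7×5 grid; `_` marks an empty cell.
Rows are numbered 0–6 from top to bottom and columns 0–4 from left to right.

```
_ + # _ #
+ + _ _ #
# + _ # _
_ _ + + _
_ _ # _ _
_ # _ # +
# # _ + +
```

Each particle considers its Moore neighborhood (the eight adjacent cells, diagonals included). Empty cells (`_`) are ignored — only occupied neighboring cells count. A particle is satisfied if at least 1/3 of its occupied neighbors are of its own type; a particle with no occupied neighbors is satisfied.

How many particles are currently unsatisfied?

Row 0: (0,1)+ 2/3 ✓ · (0,2)# 0/2 ✗ · (0,4)# 1/1 ✓
Row 1: (1,0)+ 3/4 ✓ · (1,1)+ 3/5 ✓ · (1,4)# 2/2 ✓
Row 2: (2,0)# 0/3 ✗ · (2,1)+ 3/4 ✓ · (2,3)# 1/3 ✓
Row 3: (3,2)+ 2/4 ✓ · (3,3)+ 1/3 ✓
Row 4: (4,2)# 2/4 ✓
Row 5: (5,1)# 3/3 ✓ · (5,3)# 1/4 ✗ · (5,4)+ 2/3 ✓
Row 6: (6,0)# 2/2 ✓ · (6,1)# 2/2 ✓ · (6,3)+ 2/3 ✓ · (6,4)+ 2/3 ✓
Unsatisfied: (0,2), (2,0), (5,3) — 3 in total.

3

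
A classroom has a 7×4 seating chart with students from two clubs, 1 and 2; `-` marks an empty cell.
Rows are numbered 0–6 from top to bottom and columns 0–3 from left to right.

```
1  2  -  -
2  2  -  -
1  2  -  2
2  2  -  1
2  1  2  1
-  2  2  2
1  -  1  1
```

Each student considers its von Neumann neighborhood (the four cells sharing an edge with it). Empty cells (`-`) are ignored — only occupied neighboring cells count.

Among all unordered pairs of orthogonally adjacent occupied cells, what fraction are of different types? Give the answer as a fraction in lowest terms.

Scan each occupied cell's neighbors to the right and below so each pair is counted once.
From row 0: 2 unlike of 3 pairs (running 2/3).
From row 1: 1 unlike of 3 pairs (running 3/6).
From row 2: 3 unlike of 4 pairs (running 6/10).
From row 3: 1 unlike of 4 pairs (running 7/14).
From row 4: 5 unlike of 6 pairs (running 12/20).
From row 5: 2 unlike of 4 pairs (running 14/24).
From row 6: 0 unlike of 1 pairs (running 14/25).
Total adjacent occupied pairs: 25; unlike-type pairs: 14.
14/25 is already in lowest terms.

14/25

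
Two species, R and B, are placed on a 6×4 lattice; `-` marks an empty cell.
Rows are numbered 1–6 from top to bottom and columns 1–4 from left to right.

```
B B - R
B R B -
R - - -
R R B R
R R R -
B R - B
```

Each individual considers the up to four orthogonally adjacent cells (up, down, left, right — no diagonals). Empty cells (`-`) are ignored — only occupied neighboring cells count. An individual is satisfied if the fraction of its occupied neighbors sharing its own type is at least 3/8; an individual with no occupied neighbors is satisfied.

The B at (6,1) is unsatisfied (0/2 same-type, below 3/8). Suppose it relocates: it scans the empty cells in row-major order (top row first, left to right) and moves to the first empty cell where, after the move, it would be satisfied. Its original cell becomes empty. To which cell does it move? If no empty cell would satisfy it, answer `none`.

Vacating (6,1). Empty cells in order:
  (1,3): 2/3 same-type → satisfied — stop here.

(1,3)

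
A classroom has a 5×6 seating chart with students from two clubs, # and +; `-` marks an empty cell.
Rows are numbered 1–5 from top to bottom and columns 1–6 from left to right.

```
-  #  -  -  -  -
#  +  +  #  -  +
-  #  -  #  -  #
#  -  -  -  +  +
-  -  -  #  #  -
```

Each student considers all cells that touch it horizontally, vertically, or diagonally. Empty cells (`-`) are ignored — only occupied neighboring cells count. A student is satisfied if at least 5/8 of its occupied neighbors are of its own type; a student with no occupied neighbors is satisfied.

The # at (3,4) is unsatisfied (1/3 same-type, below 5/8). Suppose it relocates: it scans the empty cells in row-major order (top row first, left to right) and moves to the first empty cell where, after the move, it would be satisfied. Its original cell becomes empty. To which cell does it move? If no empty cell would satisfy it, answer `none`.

(1,1)

Vacating (3,4). Empty cells in order:
  (1,1): 2/3 same-type → satisfied — stop here.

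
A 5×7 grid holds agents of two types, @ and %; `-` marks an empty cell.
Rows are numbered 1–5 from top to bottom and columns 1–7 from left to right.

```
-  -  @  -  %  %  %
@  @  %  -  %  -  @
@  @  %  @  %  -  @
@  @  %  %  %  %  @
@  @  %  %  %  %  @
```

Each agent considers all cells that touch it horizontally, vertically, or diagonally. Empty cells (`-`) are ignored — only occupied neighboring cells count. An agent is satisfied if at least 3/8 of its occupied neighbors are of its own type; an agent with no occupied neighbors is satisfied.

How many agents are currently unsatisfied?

4

(1,3)@ 1/2 ✓
(1,5)% 2/2 ✓
(1,6)% 3/4 ✓
(1,7)% 1/2 ✓
(2,1)@ 3/3 ✓
(2,2)@ 4/6 ✓
(2,3)% 1/5 ✗
(2,5)% 3/4 ✓
(2,7)@ 1/3 ✗
(3,1)@ 5/5 ✓
(3,2)@ 5/8 ✓
(3,3)% 3/7 ✓
(3,4)@ 0/7 ✗
(3,5)% 4/5 ✓
(3,7)@ 2/3 ✓
(4,1)@ 5/5 ✓
(4,2)@ 5/8 ✓
(4,3)% 4/8 ✓
(4,4)% 7/8 ✓
(4,5)% 6/7 ✓
(4,6)% 4/7 ✓
(4,7)@ 2/4 ✓
(5,1)@ 3/3 ✓
(5,2)@ 3/5 ✓
(5,3)% 3/5 ✓
(5,4)% 5/5 ✓
(5,5)% 5/5 ✓
(5,6)% 3/5 ✓
(5,7)@ 1/3 ✗
Unsatisfied: (2,3), (2,7), (3,4), (5,7) — 4 in total.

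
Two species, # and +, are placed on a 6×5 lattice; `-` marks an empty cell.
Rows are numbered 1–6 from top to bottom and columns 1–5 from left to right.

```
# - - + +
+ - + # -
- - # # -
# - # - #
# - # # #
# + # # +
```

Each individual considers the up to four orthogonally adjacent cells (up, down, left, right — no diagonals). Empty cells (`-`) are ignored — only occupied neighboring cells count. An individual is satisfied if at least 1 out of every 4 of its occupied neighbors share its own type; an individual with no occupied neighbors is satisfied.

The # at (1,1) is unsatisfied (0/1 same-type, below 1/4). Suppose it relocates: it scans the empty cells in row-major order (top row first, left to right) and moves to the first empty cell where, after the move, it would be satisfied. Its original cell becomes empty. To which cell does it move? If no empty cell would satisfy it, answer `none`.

Vacating (1,1). Empty cells in order:
  (1,2): 0/0 same-type → satisfied — stop here.

(1,2)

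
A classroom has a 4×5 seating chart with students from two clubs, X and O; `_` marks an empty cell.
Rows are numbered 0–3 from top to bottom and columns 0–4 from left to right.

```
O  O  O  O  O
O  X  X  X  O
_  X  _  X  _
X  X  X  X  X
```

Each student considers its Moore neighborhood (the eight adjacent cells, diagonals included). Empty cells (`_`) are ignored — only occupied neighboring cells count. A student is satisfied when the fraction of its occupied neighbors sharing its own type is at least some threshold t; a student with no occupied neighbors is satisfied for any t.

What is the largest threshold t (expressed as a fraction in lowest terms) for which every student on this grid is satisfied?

1/3

(0,0)O 2/3
(0,1)O 3/5
(0,2)O 2/5
(0,3)O 3/5
(0,4)O 2/3
(1,0)O 2/4
(1,1)X 2/6
(1,2)X 4/7
(1,3)X 2/6
(1,4)O 2/4
(2,1)X 5/6
(2,3)X 5/6
(3,0)X 2/2
(3,1)X 3/3
(3,2)X 4/4
(3,3)X 3/3
(3,4)X 2/2
The smallest same-type fraction is 2/6 at (1,1), which reduces to 1/3. Any threshold above that leaves this student unsatisfied.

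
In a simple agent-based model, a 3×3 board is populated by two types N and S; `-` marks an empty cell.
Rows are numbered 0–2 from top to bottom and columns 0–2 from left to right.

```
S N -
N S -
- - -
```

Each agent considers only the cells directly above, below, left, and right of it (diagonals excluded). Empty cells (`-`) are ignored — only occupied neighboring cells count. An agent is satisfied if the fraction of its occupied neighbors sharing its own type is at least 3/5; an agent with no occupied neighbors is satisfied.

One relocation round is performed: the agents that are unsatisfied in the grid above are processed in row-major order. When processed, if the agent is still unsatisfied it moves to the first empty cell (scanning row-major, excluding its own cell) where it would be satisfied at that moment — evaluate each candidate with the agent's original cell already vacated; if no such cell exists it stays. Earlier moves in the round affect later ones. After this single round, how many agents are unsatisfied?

Initially unsatisfied (in order): (0,0), (0,1), (1,0), (1,1).
  (0,0) → (1,2).
  (0,1) → (0,0).
  (1,0) → (2,0).
  (1,1): now satisfied by earlier moves; stays.
Resulting grid:
N - -
- S S
N - -
All satisfied now.

0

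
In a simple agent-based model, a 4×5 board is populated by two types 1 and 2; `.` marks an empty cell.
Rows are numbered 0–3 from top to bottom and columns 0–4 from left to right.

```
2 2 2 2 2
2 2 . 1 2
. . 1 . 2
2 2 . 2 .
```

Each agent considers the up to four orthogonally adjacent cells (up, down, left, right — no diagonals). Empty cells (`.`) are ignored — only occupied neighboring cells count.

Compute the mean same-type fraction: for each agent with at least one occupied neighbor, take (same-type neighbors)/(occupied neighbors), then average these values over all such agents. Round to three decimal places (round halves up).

0.861

Row 0: (0,0)2 2/2 · (0,1)2 3/3 · (0,2)2 2/2 · (0,3)2 2/3 · (0,4)2 2/2
Row 1: (1,0)2 2/2 · (1,1)2 2/2 · (1,3)1 0/2 · (1,4)2 2/3
Row 2: (2,2)1 — no occupied neighbors · (2,4)2 1/1
Row 3: (3,0)2 1/1 · (3,1)2 1/1 · (3,3)2 — no occupied neighbors
Sum over 12 agents: 2/2 + 3/3 + 2/2 + 2/3 + 2/2 + 2/2 + 2/2 + 0/2 + 2/3 + 1/1 + 1/1 + 1/1 = 31/3; mean = 31/3 ÷ 12 = 31/36 = 0.861111… → 0.861.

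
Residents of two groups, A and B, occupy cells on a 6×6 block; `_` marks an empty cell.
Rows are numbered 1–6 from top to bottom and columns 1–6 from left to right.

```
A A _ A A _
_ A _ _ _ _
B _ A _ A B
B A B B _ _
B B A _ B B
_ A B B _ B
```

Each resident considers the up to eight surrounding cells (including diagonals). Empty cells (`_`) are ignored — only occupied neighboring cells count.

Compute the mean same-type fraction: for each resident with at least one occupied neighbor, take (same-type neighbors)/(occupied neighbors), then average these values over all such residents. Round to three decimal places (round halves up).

0.600

Row 1: (1,1)A 2/2 · (1,2)A 2/2 · (1,4)A 1/1 · (1,5)A 1/1
Row 2: (2,2)A 3/4
Row 3: (3,1)B 1/3 · (3,3)A 2/4 · (3,5)A 0/2 · (3,6)B 0/1
Row 4: (4,1)B 3/4 · (4,2)A 2/7 · (4,3)B 2/5 · (4,4)B 2/5
Row 5: (5,1)B 2/4 · (5,2)B 4/7 · (5,3)A 2/7 · (5,5)B 4/4 · (5,6)B 2/2
Row 6: (6,2)A 1/4 · (6,3)B 2/4 · (6,4)B 2/3 · (6,6)B 2/2
Sum over 22 residents: 2/2 + 2/2 + 1/1 + 1/1 + 3/4 + 1/3 + 2/4 + 0/2 + 0/1 + 3/4 + 2/7 + 2/5 + 2/5 + 2/4 + 4/7 + 2/7 + 4/4 + 2/2 + 1/4 + 2/4 + 2/3 + 2/2 = 1847/140; mean = 1847/140 ÷ 22 = 1847/3080 = 0.599675… → 0.600.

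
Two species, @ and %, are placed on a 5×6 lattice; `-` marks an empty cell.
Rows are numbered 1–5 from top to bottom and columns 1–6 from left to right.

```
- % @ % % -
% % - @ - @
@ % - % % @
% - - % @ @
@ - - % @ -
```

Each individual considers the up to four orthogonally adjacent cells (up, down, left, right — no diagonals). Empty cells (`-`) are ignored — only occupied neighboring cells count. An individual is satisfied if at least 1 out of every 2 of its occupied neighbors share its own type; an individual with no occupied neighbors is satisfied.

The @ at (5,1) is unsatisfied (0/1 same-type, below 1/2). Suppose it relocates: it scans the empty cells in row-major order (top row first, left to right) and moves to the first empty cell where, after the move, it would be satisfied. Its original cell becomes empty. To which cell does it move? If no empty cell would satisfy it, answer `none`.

Vacating (5,1). Empty cells in order:
  (1,1): 0/2 same-type → still unsatisfied.
  (1,6): 1/2 same-type → satisfied — stop here.

(1,6)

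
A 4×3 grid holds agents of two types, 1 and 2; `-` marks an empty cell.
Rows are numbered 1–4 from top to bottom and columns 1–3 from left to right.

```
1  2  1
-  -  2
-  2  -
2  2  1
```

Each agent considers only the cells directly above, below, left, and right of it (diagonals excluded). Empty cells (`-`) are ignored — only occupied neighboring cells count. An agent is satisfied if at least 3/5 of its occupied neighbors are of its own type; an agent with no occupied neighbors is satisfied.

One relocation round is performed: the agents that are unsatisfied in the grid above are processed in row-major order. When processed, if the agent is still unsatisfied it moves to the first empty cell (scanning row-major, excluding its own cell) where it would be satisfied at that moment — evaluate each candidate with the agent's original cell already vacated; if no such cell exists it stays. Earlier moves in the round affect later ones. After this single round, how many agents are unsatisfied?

Initially unsatisfied (in order): (1,1), (1,2), (1,3), (2,3), (4,3).
  (1,1) → (2,1).
  (1,2) → (2,2).
  (1,3) → (1,1).
  (2,3): now satisfied by earlier moves; stays.
  (4,3): no empty cell satisfies it; stays.
Resulting grid:
1 - -
1 2 2
- 2 -
2 2 1
Unsatisfied now: (2,1), (4,3).

2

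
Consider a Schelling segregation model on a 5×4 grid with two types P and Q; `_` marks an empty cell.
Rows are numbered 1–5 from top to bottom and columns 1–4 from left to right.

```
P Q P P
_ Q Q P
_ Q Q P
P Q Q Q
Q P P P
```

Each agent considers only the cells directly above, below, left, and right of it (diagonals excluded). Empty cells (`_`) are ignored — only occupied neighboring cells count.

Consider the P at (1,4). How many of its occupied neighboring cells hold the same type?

Occupied neighbors of (1,4): (2,4)=P, (1,3)=P.
Same type (P): 2 of 2.

2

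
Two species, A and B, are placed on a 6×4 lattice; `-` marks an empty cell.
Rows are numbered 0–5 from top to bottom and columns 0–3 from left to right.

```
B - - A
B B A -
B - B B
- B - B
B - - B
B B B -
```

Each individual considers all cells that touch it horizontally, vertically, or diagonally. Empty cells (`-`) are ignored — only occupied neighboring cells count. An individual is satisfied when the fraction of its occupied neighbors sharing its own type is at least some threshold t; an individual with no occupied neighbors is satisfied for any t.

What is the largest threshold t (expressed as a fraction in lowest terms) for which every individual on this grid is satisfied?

1/4

Row 0: (0,0)B 2/2 · (0,3)A 1/1
Row 1: (1,0)B 3/3 · (1,1)B 4/5 · (1,2)A 1/4
Row 2: (2,0)B 3/3 · (2,2)B 4/5 · (2,3)B 2/3
Row 3: (3,1)B 3/3 · (3,3)B 3/3
Row 4: (4,0)B 3/3 · (4,3)B 2/2
Row 5: (5,0)B 2/2 · (5,1)B 3/3 · (5,2)B 2/2
The smallest same-type fraction is 1/4 at (1,2), which reduces to 1/4. Any threshold above that leaves this individual unsatisfied.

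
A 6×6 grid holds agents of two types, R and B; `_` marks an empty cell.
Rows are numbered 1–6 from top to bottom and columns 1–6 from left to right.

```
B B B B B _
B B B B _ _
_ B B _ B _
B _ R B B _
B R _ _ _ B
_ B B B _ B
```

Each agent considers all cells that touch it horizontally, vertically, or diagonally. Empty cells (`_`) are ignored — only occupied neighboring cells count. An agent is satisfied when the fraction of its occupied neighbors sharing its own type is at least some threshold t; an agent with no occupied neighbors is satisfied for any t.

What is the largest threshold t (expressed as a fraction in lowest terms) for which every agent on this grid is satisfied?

(1,1)B 3/3
(1,2)B 5/5
(1,3)B 5/5
(1,4)B 4/4
(1,5)B 2/2
(2,1)B 4/4
(2,2)B 7/7
(2,3)B 7/7
(2,4)B 6/6
(3,2)B 5/6
(3,3)B 5/6
(3,5)B 3/3
(4,1)B 2/3
(4,3)R 1/4
(4,4)B 3/4
(4,5)B 3/3
(5,1)B 2/3
(5,2)R 1/5
(5,6)B 2/2
(6,2)B 2/3
(6,3)B 2/3
(6,4)B 1/1
(6,6)B 1/1
The smallest same-type fraction is 1/5 at (5,2), which reduces to 1/5. Any threshold above that leaves this agent unsatisfied.

1/5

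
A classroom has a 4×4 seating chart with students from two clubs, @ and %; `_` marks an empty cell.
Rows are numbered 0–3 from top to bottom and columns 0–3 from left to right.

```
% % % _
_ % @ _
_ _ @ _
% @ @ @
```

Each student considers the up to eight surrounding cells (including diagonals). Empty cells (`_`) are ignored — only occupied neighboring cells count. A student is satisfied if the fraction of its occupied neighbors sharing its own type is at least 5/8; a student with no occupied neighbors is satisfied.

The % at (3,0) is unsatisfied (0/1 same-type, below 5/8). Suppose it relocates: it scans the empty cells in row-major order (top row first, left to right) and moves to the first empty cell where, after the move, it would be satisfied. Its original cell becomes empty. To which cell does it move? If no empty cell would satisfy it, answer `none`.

Vacating (3,0). Empty cells in order:
  (0,3): 1/2 same-type → still unsatisfied.
  (1,0): 3/3 same-type → satisfied — stop here.

(1,0)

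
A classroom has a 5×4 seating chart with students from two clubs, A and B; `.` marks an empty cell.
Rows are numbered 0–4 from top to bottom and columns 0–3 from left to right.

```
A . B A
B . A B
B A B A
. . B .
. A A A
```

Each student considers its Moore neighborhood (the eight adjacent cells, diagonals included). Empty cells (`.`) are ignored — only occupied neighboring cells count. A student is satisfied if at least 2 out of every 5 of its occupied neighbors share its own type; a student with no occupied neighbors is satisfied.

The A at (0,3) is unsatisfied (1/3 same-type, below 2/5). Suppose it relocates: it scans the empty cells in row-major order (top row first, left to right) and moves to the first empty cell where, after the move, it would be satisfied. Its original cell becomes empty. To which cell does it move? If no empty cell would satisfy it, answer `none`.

Vacating (0,3). Empty cells in order:
  (0,1): 2/4 same-type → satisfied — stop here.

(0,1)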